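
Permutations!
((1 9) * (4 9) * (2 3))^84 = (9) = [0, 1, 2, 3, 4, 5, 6, 7, 8, 9]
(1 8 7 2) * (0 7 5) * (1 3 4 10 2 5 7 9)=(0 9 1 8 7 5)(2 3 4 10)=[9, 8, 3, 4, 10, 0, 6, 5, 7, 1, 2]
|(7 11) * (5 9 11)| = |(5 9 11 7)| = 4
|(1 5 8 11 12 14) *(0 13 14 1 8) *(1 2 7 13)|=|(0 1 5)(2 7 13 14 8 11 12)|=21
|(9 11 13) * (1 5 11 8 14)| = 7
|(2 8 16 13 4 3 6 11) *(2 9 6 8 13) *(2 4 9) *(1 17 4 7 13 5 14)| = |(1 17 4 3 8 16 7 13 9 6 11 2 5 14)| = 14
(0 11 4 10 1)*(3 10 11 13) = [13, 0, 2, 10, 11, 5, 6, 7, 8, 9, 1, 4, 12, 3] = (0 13 3 10 1)(4 11)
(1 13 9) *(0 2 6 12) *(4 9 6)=(0 2 4 9 1 13 6 12)=[2, 13, 4, 3, 9, 5, 12, 7, 8, 1, 10, 11, 0, 6]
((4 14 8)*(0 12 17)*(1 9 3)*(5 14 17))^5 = [4, 3, 2, 9, 14, 0, 6, 7, 5, 1, 10, 11, 17, 13, 12, 15, 16, 8] = (0 4 14 12 17 8 5)(1 3 9)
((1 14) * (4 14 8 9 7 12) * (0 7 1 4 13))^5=(0 7 12 13)(1 9 8)(4 14)=[7, 9, 2, 3, 14, 5, 6, 12, 1, 8, 10, 11, 13, 0, 4]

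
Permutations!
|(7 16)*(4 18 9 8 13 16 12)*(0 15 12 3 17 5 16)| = |(0 15 12 4 18 9 8 13)(3 17 5 16 7)| = 40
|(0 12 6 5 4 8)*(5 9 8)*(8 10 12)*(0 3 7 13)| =20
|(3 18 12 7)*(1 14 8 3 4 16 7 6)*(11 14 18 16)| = 28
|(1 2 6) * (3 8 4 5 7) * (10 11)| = 30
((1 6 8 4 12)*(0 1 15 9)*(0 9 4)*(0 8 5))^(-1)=(0 5 6 1)(4 15 12)=[5, 0, 2, 3, 15, 6, 1, 7, 8, 9, 10, 11, 4, 13, 14, 12]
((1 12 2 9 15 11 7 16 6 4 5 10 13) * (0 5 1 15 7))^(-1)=(0 11 15 13 10 5)(1 4 6 16 7 9 2 12)=[11, 4, 12, 3, 6, 0, 16, 9, 8, 2, 5, 15, 1, 10, 14, 13, 7]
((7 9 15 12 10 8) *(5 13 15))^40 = [0, 1, 2, 3, 4, 5, 6, 7, 8, 9, 10, 11, 12, 13, 14, 15] = (15)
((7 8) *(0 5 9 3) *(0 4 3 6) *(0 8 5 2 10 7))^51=[7, 1, 5, 4, 3, 8, 2, 6, 10, 0, 9]=(0 7 6 2 5 8 10 9)(3 4)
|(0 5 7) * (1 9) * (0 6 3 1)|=|(0 5 7 6 3 1 9)|=7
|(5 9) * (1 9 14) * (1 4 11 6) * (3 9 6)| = |(1 6)(3 9 5 14 4 11)| = 6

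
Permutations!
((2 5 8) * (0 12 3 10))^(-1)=[10, 1, 8, 12, 4, 2, 6, 7, 5, 9, 3, 11, 0]=(0 10 3 12)(2 8 5)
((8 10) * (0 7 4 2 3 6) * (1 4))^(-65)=[3, 0, 1, 4, 7, 5, 2, 6, 10, 9, 8]=(0 3 4 7 6 2 1)(8 10)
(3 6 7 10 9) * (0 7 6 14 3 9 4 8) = (0 7 10 4 8)(3 14) = [7, 1, 2, 14, 8, 5, 6, 10, 0, 9, 4, 11, 12, 13, 3]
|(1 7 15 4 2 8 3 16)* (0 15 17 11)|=|(0 15 4 2 8 3 16 1 7 17 11)|=11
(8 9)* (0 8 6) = (0 8 9 6) = [8, 1, 2, 3, 4, 5, 0, 7, 9, 6]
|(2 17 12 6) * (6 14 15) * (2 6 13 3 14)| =12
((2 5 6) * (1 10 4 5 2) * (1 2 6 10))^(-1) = [0, 1, 6, 3, 10, 4, 2, 7, 8, 9, 5] = (2 6)(4 10 5)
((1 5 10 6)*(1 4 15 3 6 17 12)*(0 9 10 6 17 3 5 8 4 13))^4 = (0 17 4 13 3 8 6 10 1 5 9 12 15) = [17, 5, 2, 8, 13, 9, 10, 7, 6, 12, 1, 11, 15, 3, 14, 0, 16, 4]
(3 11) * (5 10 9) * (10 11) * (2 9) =(2 9 5 11 3 10) =[0, 1, 9, 10, 4, 11, 6, 7, 8, 5, 2, 3]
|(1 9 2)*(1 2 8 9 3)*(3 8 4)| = |(1 8 9 4 3)| = 5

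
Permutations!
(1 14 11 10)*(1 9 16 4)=(1 14 11 10 9 16 4)=[0, 14, 2, 3, 1, 5, 6, 7, 8, 16, 9, 10, 12, 13, 11, 15, 4]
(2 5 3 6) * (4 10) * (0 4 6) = (0 4 10 6 2 5 3) = [4, 1, 5, 0, 10, 3, 2, 7, 8, 9, 6]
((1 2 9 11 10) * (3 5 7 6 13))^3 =(1 11 2 10 9)(3 6 5 13 7) =[0, 11, 10, 6, 4, 13, 5, 3, 8, 1, 9, 2, 12, 7]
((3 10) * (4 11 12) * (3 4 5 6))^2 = (3 4 12 6 10 11 5) = [0, 1, 2, 4, 12, 3, 10, 7, 8, 9, 11, 5, 6]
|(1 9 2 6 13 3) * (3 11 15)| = 8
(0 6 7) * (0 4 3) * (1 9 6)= (0 1 9 6 7 4 3)= [1, 9, 2, 0, 3, 5, 7, 4, 8, 6]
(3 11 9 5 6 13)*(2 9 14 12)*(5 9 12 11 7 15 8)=(2 12)(3 7 15 8 5 6 13)(11 14)=[0, 1, 12, 7, 4, 6, 13, 15, 5, 9, 10, 14, 2, 3, 11, 8]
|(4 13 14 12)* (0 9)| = |(0 9)(4 13 14 12)| = 4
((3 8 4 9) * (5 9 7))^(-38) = (3 5 4)(7 8 9) = [0, 1, 2, 5, 3, 4, 6, 8, 9, 7]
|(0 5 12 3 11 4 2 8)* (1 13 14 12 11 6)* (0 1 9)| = |(0 5 11 4 2 8 1 13 14 12 3 6 9)| = 13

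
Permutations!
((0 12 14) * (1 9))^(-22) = (0 14 12) = [14, 1, 2, 3, 4, 5, 6, 7, 8, 9, 10, 11, 0, 13, 12]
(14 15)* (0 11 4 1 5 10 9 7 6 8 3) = (0 11 4 1 5 10 9 7 6 8 3)(14 15) = [11, 5, 2, 0, 1, 10, 8, 6, 3, 7, 9, 4, 12, 13, 15, 14]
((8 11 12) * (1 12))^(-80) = [0, 1, 2, 3, 4, 5, 6, 7, 8, 9, 10, 11, 12] = (12)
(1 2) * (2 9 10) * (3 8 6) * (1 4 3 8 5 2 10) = (10)(1 9)(2 4 3 5)(6 8) = [0, 9, 4, 5, 3, 2, 8, 7, 6, 1, 10]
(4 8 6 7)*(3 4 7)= (3 4 8 6)= [0, 1, 2, 4, 8, 5, 3, 7, 6]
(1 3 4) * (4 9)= (1 3 9 4)= [0, 3, 2, 9, 1, 5, 6, 7, 8, 4]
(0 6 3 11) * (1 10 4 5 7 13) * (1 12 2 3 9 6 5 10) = (0 5 7 13 12 2 3 11)(4 10)(6 9) = [5, 1, 3, 11, 10, 7, 9, 13, 8, 6, 4, 0, 2, 12]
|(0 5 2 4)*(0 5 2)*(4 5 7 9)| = 3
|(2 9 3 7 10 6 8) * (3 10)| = |(2 9 10 6 8)(3 7)| = 10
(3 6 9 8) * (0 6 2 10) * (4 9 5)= [6, 1, 10, 2, 9, 4, 5, 7, 3, 8, 0]= (0 6 5 4 9 8 3 2 10)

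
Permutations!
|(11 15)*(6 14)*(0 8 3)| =|(0 8 3)(6 14)(11 15)| =6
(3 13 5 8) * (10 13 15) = (3 15 10 13 5 8) = [0, 1, 2, 15, 4, 8, 6, 7, 3, 9, 13, 11, 12, 5, 14, 10]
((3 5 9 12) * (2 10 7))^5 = (2 7 10)(3 5 9 12) = [0, 1, 7, 5, 4, 9, 6, 10, 8, 12, 2, 11, 3]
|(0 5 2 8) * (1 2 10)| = |(0 5 10 1 2 8)| = 6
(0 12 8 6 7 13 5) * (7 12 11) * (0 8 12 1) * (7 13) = (0 11 13 5 8 6 1) = [11, 0, 2, 3, 4, 8, 1, 7, 6, 9, 10, 13, 12, 5]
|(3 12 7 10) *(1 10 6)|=6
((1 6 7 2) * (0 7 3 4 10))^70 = (0 4 6 2)(1 7 10 3) = [4, 7, 0, 1, 6, 5, 2, 10, 8, 9, 3]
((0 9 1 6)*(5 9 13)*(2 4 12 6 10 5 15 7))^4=(0 2)(4 13)(6 7)(12 15)=[2, 1, 0, 3, 13, 5, 7, 6, 8, 9, 10, 11, 15, 4, 14, 12]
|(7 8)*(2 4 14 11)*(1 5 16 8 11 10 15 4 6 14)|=12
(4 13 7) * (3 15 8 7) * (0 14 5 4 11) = (0 14 5 4 13 3 15 8 7 11) = [14, 1, 2, 15, 13, 4, 6, 11, 7, 9, 10, 0, 12, 3, 5, 8]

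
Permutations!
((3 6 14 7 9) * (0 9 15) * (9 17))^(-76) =(0 6)(3 15)(7 9)(14 17) =[6, 1, 2, 15, 4, 5, 0, 9, 8, 7, 10, 11, 12, 13, 17, 3, 16, 14]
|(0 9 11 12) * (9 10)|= |(0 10 9 11 12)|= 5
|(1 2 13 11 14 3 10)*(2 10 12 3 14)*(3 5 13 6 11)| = |(14)(1 10)(2 6 11)(3 12 5 13)| = 12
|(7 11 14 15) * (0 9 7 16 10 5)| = 9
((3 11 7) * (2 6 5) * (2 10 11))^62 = [0, 1, 3, 7, 4, 6, 2, 11, 8, 9, 5, 10] = (2 3 7 11 10 5 6)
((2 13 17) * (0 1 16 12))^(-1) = (0 12 16 1)(2 17 13) = [12, 0, 17, 3, 4, 5, 6, 7, 8, 9, 10, 11, 16, 2, 14, 15, 1, 13]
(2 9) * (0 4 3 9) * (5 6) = (0 4 3 9 2)(5 6) = [4, 1, 0, 9, 3, 6, 5, 7, 8, 2]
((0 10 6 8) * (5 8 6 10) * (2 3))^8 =(10)(0 8 5) =[8, 1, 2, 3, 4, 0, 6, 7, 5, 9, 10]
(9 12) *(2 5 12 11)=[0, 1, 5, 3, 4, 12, 6, 7, 8, 11, 10, 2, 9]=(2 5 12 9 11)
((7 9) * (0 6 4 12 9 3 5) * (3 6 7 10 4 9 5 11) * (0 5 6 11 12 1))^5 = (0 6)(1 12)(3 4)(7 9)(10 11) = [6, 12, 2, 4, 3, 5, 0, 9, 8, 7, 11, 10, 1]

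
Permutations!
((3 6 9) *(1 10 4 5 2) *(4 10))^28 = (10)(3 6 9) = [0, 1, 2, 6, 4, 5, 9, 7, 8, 3, 10]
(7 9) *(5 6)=(5 6)(7 9)=[0, 1, 2, 3, 4, 6, 5, 9, 8, 7]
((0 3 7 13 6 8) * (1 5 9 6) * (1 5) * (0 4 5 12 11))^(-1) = (0 11 12 13 7 3)(4 8 6 9 5) = [11, 1, 2, 0, 8, 4, 9, 3, 6, 5, 10, 12, 13, 7]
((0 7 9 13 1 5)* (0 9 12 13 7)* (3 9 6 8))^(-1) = (1 13 12 7 9 3 8 6 5) = [0, 13, 2, 8, 4, 1, 5, 9, 6, 3, 10, 11, 7, 12]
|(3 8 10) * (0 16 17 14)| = 12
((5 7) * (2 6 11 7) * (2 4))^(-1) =(2 4 5 7 11 6) =[0, 1, 4, 3, 5, 7, 2, 11, 8, 9, 10, 6]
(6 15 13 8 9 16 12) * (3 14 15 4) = (3 14 15 13 8 9 16 12 6 4) = [0, 1, 2, 14, 3, 5, 4, 7, 9, 16, 10, 11, 6, 8, 15, 13, 12]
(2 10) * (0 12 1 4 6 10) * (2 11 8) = (0 12 1 4 6 10 11 8 2) = [12, 4, 0, 3, 6, 5, 10, 7, 2, 9, 11, 8, 1]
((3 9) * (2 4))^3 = (2 4)(3 9) = [0, 1, 4, 9, 2, 5, 6, 7, 8, 3]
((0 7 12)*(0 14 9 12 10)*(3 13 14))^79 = (0 7 10)(3 12 9 14 13) = [7, 1, 2, 12, 4, 5, 6, 10, 8, 14, 0, 11, 9, 3, 13]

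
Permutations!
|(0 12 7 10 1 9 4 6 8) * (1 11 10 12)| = 6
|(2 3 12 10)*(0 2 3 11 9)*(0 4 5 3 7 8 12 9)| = 12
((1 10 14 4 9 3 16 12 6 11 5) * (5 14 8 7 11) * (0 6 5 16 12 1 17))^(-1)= [17, 16, 2, 9, 14, 12, 0, 8, 10, 4, 1, 7, 3, 13, 11, 15, 6, 5]= (0 17 5 12 3 9 4 14 11 7 8 10 1 16 6)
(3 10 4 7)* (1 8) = (1 8)(3 10 4 7) = [0, 8, 2, 10, 7, 5, 6, 3, 1, 9, 4]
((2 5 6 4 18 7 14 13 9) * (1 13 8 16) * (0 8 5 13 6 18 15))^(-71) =(0 15 4 6 1 16 8)(2 13 9)(5 18 7 14) =[15, 16, 13, 3, 6, 18, 1, 14, 0, 2, 10, 11, 12, 9, 5, 4, 8, 17, 7]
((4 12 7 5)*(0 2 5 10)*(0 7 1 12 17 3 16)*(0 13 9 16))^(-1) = (0 3 17 4 5 2)(1 12)(7 10)(9 13 16) = [3, 12, 0, 17, 5, 2, 6, 10, 8, 13, 7, 11, 1, 16, 14, 15, 9, 4]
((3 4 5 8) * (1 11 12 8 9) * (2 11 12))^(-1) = (1 9 5 4 3 8 12)(2 11) = [0, 9, 11, 8, 3, 4, 6, 7, 12, 5, 10, 2, 1]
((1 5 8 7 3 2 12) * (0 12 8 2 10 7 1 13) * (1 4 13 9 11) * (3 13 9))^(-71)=[12, 11, 5, 10, 8, 1, 6, 13, 2, 4, 7, 9, 3, 0]=(0 12 3 10 7 13)(1 11 9 4 8 2 5)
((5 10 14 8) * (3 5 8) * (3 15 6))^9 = (3 14)(5 15)(6 10) = [0, 1, 2, 14, 4, 15, 10, 7, 8, 9, 6, 11, 12, 13, 3, 5]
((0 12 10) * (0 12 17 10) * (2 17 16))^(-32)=(0 10 2)(12 17 16)=[10, 1, 0, 3, 4, 5, 6, 7, 8, 9, 2, 11, 17, 13, 14, 15, 12, 16]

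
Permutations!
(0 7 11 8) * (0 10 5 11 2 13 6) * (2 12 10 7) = (0 2 13 6)(5 11 8 7 12 10) = [2, 1, 13, 3, 4, 11, 0, 12, 7, 9, 5, 8, 10, 6]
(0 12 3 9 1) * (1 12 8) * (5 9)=(0 8 1)(3 5 9 12)=[8, 0, 2, 5, 4, 9, 6, 7, 1, 12, 10, 11, 3]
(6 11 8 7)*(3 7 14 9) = (3 7 6 11 8 14 9) = [0, 1, 2, 7, 4, 5, 11, 6, 14, 3, 10, 8, 12, 13, 9]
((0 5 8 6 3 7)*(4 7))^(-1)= (0 7 4 3 6 8 5)= [7, 1, 2, 6, 3, 0, 8, 4, 5]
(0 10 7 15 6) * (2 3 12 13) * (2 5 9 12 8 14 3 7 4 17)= (0 10 4 17 2 7 15 6)(3 8 14)(5 9 12 13)= [10, 1, 7, 8, 17, 9, 0, 15, 14, 12, 4, 11, 13, 5, 3, 6, 16, 2]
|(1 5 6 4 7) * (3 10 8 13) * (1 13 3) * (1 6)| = 12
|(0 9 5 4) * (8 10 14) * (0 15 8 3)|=9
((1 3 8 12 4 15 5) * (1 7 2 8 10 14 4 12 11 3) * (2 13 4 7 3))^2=(2 11 8)(3 14 13 15)(4 5 10 7)=[0, 1, 11, 14, 5, 10, 6, 4, 2, 9, 7, 8, 12, 15, 13, 3]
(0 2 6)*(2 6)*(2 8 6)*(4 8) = (0 2 4 8 6) = [2, 1, 4, 3, 8, 5, 0, 7, 6]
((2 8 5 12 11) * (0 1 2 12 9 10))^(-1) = (0 10 9 5 8 2 1)(11 12) = [10, 0, 1, 3, 4, 8, 6, 7, 2, 5, 9, 12, 11]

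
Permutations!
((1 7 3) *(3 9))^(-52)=[0, 1, 2, 3, 4, 5, 6, 7, 8, 9]=(9)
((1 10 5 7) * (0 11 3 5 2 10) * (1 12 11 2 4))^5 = [0, 1, 2, 3, 4, 5, 6, 7, 8, 9, 10, 11, 12] = (12)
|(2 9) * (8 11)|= 2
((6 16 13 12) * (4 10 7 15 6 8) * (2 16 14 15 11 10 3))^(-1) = (2 3 4 8 12 13 16)(6 15 14)(7 10 11) = [0, 1, 3, 4, 8, 5, 15, 10, 12, 9, 11, 7, 13, 16, 6, 14, 2]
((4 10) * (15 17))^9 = [0, 1, 2, 3, 10, 5, 6, 7, 8, 9, 4, 11, 12, 13, 14, 17, 16, 15] = (4 10)(15 17)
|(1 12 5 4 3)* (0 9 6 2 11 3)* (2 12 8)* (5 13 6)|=60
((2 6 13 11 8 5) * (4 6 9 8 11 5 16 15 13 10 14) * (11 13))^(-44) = [0, 1, 15, 3, 4, 16, 6, 7, 13, 11, 10, 9, 12, 8, 14, 2, 5] = (2 15)(5 16)(8 13)(9 11)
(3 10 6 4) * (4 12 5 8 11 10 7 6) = (3 7 6 12 5 8 11 10 4) = [0, 1, 2, 7, 3, 8, 12, 6, 11, 9, 4, 10, 5]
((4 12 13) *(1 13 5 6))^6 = (13) = [0, 1, 2, 3, 4, 5, 6, 7, 8, 9, 10, 11, 12, 13]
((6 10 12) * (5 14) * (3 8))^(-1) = (3 8)(5 14)(6 12 10) = [0, 1, 2, 8, 4, 14, 12, 7, 3, 9, 6, 11, 10, 13, 5]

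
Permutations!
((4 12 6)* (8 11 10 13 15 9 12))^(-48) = (4 9 10)(6 15 11)(8 12 13) = [0, 1, 2, 3, 9, 5, 15, 7, 12, 10, 4, 6, 13, 8, 14, 11]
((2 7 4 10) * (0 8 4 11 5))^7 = [5, 1, 10, 3, 8, 11, 6, 2, 0, 9, 4, 7] = (0 5 11 7 2 10 4 8)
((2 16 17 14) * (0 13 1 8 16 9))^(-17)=(0 13 1 8 16 17 14 2 9)=[13, 8, 9, 3, 4, 5, 6, 7, 16, 0, 10, 11, 12, 1, 2, 15, 17, 14]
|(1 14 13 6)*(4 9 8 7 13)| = |(1 14 4 9 8 7 13 6)| = 8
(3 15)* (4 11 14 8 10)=(3 15)(4 11 14 8 10)=[0, 1, 2, 15, 11, 5, 6, 7, 10, 9, 4, 14, 12, 13, 8, 3]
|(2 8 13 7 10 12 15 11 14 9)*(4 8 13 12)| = |(2 13 7 10 4 8 12 15 11 14 9)| = 11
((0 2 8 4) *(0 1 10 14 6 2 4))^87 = [8, 4, 6, 3, 0, 5, 14, 7, 2, 9, 1, 11, 12, 13, 10] = (0 8 2 6 14 10 1 4)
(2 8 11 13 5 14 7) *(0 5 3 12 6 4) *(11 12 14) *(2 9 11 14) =(0 5 14 7 9 11 13 3 2 8 12 6 4) =[5, 1, 8, 2, 0, 14, 4, 9, 12, 11, 10, 13, 6, 3, 7]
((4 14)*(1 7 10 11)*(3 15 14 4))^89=(1 7 10 11)(3 14 15)=[0, 7, 2, 14, 4, 5, 6, 10, 8, 9, 11, 1, 12, 13, 15, 3]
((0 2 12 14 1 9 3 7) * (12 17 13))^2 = [17, 3, 13, 0, 4, 5, 6, 2, 8, 7, 10, 11, 1, 14, 9, 15, 16, 12] = (0 17 12 1 3)(2 13 14 9 7)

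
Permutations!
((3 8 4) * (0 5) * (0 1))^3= (8)= [0, 1, 2, 3, 4, 5, 6, 7, 8]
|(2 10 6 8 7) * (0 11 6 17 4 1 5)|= |(0 11 6 8 7 2 10 17 4 1 5)|= 11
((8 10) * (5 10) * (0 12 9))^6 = (12) = [0, 1, 2, 3, 4, 5, 6, 7, 8, 9, 10, 11, 12]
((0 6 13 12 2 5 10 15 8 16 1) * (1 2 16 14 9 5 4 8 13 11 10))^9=(0 4 10 9 12)(1 2 11 14 13)(5 16 6 8 15)=[4, 2, 11, 3, 10, 16, 8, 7, 15, 12, 9, 14, 0, 1, 13, 5, 6]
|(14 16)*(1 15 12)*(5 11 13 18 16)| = 6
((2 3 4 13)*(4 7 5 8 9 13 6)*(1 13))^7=(1 9 8 5 7 3 2 13)(4 6)=[0, 9, 13, 2, 6, 7, 4, 3, 5, 8, 10, 11, 12, 1]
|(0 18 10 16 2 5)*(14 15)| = |(0 18 10 16 2 5)(14 15)| = 6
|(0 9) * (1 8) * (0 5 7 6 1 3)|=8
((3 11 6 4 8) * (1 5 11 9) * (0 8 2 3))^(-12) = (1 4)(2 5)(3 11)(6 9) = [0, 4, 5, 11, 1, 2, 9, 7, 8, 6, 10, 3]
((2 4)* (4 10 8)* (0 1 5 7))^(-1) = (0 7 5 1)(2 4 8 10) = [7, 0, 4, 3, 8, 1, 6, 5, 10, 9, 2]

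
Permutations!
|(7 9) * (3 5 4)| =6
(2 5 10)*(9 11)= (2 5 10)(9 11)= [0, 1, 5, 3, 4, 10, 6, 7, 8, 11, 2, 9]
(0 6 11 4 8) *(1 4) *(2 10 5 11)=(0 6 2 10 5 11 1 4 8)=[6, 4, 10, 3, 8, 11, 2, 7, 0, 9, 5, 1]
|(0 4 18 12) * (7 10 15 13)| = 4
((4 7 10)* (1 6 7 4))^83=(1 10 7 6)=[0, 10, 2, 3, 4, 5, 1, 6, 8, 9, 7]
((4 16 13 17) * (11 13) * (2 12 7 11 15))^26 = [0, 1, 15, 3, 17, 5, 6, 12, 8, 9, 10, 7, 2, 11, 14, 16, 4, 13] = (2 15 16 4 17 13 11 7 12)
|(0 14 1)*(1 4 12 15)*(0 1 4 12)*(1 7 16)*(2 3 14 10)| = 24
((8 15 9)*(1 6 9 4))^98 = (1 9 15)(4 6 8) = [0, 9, 2, 3, 6, 5, 8, 7, 4, 15, 10, 11, 12, 13, 14, 1]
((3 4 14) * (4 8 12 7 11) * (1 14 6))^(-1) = (1 6 4 11 7 12 8 3 14) = [0, 6, 2, 14, 11, 5, 4, 12, 3, 9, 10, 7, 8, 13, 1]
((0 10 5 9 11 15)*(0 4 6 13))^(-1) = (0 13 6 4 15 11 9 5 10) = [13, 1, 2, 3, 15, 10, 4, 7, 8, 5, 0, 9, 12, 6, 14, 11]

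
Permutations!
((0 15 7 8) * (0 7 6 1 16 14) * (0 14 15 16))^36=(0 16 15 6 1)=[16, 0, 2, 3, 4, 5, 1, 7, 8, 9, 10, 11, 12, 13, 14, 6, 15]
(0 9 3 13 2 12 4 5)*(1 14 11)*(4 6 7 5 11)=(0 9 3 13 2 12 6 7 5)(1 14 4 11)=[9, 14, 12, 13, 11, 0, 7, 5, 8, 3, 10, 1, 6, 2, 4]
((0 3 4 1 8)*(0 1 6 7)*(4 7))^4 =(8)(0 3 7) =[3, 1, 2, 7, 4, 5, 6, 0, 8]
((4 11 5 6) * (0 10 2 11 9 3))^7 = (0 9 6 11 10 3 4 5 2) = [9, 1, 0, 4, 5, 2, 11, 7, 8, 6, 3, 10]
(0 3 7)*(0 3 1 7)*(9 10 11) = (0 1 7 3)(9 10 11) = [1, 7, 2, 0, 4, 5, 6, 3, 8, 10, 11, 9]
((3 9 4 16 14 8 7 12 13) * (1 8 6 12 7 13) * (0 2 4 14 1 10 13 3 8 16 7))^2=(16)(0 4)(2 7)(3 14 12 13)(6 10 8 9)=[4, 1, 7, 14, 0, 5, 10, 2, 9, 6, 8, 11, 13, 3, 12, 15, 16]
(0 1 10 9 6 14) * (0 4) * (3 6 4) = [1, 10, 2, 6, 0, 5, 14, 7, 8, 4, 9, 11, 12, 13, 3] = (0 1 10 9 4)(3 6 14)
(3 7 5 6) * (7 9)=(3 9 7 5 6)=[0, 1, 2, 9, 4, 6, 3, 5, 8, 7]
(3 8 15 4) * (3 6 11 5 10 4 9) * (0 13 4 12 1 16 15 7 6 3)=(0 13 4 3 8 7 6 11 5 10 12 1 16 15 9)=[13, 16, 2, 8, 3, 10, 11, 6, 7, 0, 12, 5, 1, 4, 14, 9, 15]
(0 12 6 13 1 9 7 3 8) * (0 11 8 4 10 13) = (0 12 6)(1 9 7 3 4 10 13)(8 11) = [12, 9, 2, 4, 10, 5, 0, 3, 11, 7, 13, 8, 6, 1]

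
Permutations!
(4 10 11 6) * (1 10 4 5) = [0, 10, 2, 3, 4, 1, 5, 7, 8, 9, 11, 6] = (1 10 11 6 5)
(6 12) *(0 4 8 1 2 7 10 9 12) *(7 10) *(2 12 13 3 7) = (0 4 8 1 12 6)(2 10 9 13 3 7) = [4, 12, 10, 7, 8, 5, 0, 2, 1, 13, 9, 11, 6, 3]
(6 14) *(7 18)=(6 14)(7 18)=[0, 1, 2, 3, 4, 5, 14, 18, 8, 9, 10, 11, 12, 13, 6, 15, 16, 17, 7]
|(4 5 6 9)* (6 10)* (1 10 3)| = 7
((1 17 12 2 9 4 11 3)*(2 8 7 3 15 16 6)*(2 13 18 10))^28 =[0, 7, 18, 8, 2, 5, 15, 12, 17, 10, 13, 9, 1, 16, 14, 4, 11, 3, 6] =(1 7 12)(2 18 6 15 4)(3 8 17)(9 10 13 16 11)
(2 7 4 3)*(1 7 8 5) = (1 7 4 3 2 8 5) = [0, 7, 8, 2, 3, 1, 6, 4, 5]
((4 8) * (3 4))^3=(8)=[0, 1, 2, 3, 4, 5, 6, 7, 8]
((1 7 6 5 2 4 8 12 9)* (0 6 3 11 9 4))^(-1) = (0 2 5 6)(1 9 11 3 7)(4 12 8) = [2, 9, 5, 7, 12, 6, 0, 1, 4, 11, 10, 3, 8]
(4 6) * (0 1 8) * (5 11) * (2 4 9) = (0 1 8)(2 4 6 9)(5 11) = [1, 8, 4, 3, 6, 11, 9, 7, 0, 2, 10, 5]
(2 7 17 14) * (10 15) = [0, 1, 7, 3, 4, 5, 6, 17, 8, 9, 15, 11, 12, 13, 2, 10, 16, 14] = (2 7 17 14)(10 15)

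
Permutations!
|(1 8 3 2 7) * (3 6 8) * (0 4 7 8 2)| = |(0 4 7 1 3)(2 8 6)| = 15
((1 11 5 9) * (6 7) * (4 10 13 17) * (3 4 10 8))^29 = (1 11 5 9)(3 8 4)(6 7)(10 17 13) = [0, 11, 2, 8, 3, 9, 7, 6, 4, 1, 17, 5, 12, 10, 14, 15, 16, 13]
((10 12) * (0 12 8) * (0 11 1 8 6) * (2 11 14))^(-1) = (0 6 10 12)(1 11 2 14 8) = [6, 11, 14, 3, 4, 5, 10, 7, 1, 9, 12, 2, 0, 13, 8]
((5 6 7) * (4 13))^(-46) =(13)(5 7 6) =[0, 1, 2, 3, 4, 7, 5, 6, 8, 9, 10, 11, 12, 13]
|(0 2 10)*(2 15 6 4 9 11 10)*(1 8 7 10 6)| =|(0 15 1 8 7 10)(4 9 11 6)| =12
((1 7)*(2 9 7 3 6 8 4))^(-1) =[0, 7, 4, 1, 8, 5, 3, 9, 6, 2] =(1 7 9 2 4 8 6 3)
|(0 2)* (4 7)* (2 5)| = 6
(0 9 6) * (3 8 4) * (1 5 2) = (0 9 6)(1 5 2)(3 8 4) = [9, 5, 1, 8, 3, 2, 0, 7, 4, 6]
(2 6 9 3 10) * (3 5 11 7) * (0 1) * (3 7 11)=(11)(0 1)(2 6 9 5 3 10)=[1, 0, 6, 10, 4, 3, 9, 7, 8, 5, 2, 11]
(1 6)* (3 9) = [0, 6, 2, 9, 4, 5, 1, 7, 8, 3] = (1 6)(3 9)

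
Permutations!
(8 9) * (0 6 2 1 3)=(0 6 2 1 3)(8 9)=[6, 3, 1, 0, 4, 5, 2, 7, 9, 8]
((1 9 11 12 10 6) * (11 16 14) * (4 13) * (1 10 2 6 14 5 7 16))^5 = (1 9)(2 12 11 14 10 6)(4 13)(5 16 7) = [0, 9, 12, 3, 13, 16, 2, 5, 8, 1, 6, 14, 11, 4, 10, 15, 7]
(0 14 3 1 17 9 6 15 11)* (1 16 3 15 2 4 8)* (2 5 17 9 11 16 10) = (0 14 15 16 3 10 2 4 8 1 9 6 5 17 11) = [14, 9, 4, 10, 8, 17, 5, 7, 1, 6, 2, 0, 12, 13, 15, 16, 3, 11]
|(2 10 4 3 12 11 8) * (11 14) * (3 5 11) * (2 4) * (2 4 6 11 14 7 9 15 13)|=33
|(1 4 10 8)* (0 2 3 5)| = |(0 2 3 5)(1 4 10 8)| = 4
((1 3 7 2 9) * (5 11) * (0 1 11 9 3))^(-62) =(2 3 7)(5 9 11) =[0, 1, 3, 7, 4, 9, 6, 2, 8, 11, 10, 5]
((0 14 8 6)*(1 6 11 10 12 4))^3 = [11, 14, 2, 3, 0, 5, 8, 7, 12, 9, 1, 4, 6, 13, 10] = (0 11 4)(1 14 10)(6 8 12)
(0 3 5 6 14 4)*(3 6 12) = [6, 1, 2, 5, 0, 12, 14, 7, 8, 9, 10, 11, 3, 13, 4] = (0 6 14 4)(3 5 12)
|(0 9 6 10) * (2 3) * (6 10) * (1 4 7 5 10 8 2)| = 10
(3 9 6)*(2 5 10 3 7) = (2 5 10 3 9 6 7) = [0, 1, 5, 9, 4, 10, 7, 2, 8, 6, 3]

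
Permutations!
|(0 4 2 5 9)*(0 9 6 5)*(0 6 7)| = 6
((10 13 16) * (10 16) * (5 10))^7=(16)(5 10 13)=[0, 1, 2, 3, 4, 10, 6, 7, 8, 9, 13, 11, 12, 5, 14, 15, 16]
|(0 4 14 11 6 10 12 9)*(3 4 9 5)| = 8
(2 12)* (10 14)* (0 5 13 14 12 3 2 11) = (0 5 13 14 10 12 11)(2 3) = [5, 1, 3, 2, 4, 13, 6, 7, 8, 9, 12, 0, 11, 14, 10]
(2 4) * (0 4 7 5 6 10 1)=(0 4 2 7 5 6 10 1)=[4, 0, 7, 3, 2, 6, 10, 5, 8, 9, 1]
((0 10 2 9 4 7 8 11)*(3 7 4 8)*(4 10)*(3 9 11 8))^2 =(0 10 11 4 2)(3 9 7) =[10, 1, 0, 9, 2, 5, 6, 3, 8, 7, 11, 4]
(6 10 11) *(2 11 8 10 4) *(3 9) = (2 11 6 4)(3 9)(8 10) = [0, 1, 11, 9, 2, 5, 4, 7, 10, 3, 8, 6]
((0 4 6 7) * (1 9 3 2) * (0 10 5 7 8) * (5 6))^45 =(0 7 8 5 6 4 10)(1 9 3 2) =[7, 9, 1, 2, 10, 6, 4, 8, 5, 3, 0]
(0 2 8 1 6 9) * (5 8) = [2, 6, 5, 3, 4, 8, 9, 7, 1, 0] = (0 2 5 8 1 6 9)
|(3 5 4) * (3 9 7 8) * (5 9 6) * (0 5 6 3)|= |(0 5 4 3 9 7 8)|= 7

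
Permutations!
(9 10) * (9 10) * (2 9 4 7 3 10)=[0, 1, 9, 10, 7, 5, 6, 3, 8, 4, 2]=(2 9 4 7 3 10)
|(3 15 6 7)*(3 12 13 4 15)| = 6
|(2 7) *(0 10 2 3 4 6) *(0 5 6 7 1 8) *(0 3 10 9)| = 14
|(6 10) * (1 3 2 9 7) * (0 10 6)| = 10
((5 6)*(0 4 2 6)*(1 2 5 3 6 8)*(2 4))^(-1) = (0 5 4 1 8 2)(3 6) = [5, 8, 0, 6, 1, 4, 3, 7, 2]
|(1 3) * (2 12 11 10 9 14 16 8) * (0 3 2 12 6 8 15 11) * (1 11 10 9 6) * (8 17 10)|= 18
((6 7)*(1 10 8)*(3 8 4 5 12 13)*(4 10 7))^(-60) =(1 4 13)(3 7 5)(6 12 8) =[0, 4, 2, 7, 13, 3, 12, 5, 6, 9, 10, 11, 8, 1]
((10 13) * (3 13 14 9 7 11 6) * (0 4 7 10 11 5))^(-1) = (0 5 7 4)(3 6 11 13)(9 14 10) = [5, 1, 2, 6, 0, 7, 11, 4, 8, 14, 9, 13, 12, 3, 10]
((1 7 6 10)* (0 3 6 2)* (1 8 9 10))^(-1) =[2, 6, 7, 0, 4, 5, 3, 1, 10, 8, 9] =(0 2 7 1 6 3)(8 10 9)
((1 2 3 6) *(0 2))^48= (0 6 2 1 3)= [6, 3, 1, 0, 4, 5, 2]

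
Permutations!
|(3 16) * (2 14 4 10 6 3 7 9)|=9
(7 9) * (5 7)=(5 7 9)=[0, 1, 2, 3, 4, 7, 6, 9, 8, 5]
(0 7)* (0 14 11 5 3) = [7, 1, 2, 0, 4, 3, 6, 14, 8, 9, 10, 5, 12, 13, 11] = (0 7 14 11 5 3)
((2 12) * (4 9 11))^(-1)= (2 12)(4 11 9)= [0, 1, 12, 3, 11, 5, 6, 7, 8, 4, 10, 9, 2]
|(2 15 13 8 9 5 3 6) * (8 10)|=9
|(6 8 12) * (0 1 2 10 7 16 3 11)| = 24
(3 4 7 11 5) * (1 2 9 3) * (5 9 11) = (1 2 11 9 3 4 7 5) = [0, 2, 11, 4, 7, 1, 6, 5, 8, 3, 10, 9]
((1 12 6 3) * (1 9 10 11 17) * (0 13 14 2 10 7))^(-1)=[7, 17, 14, 6, 4, 5, 12, 9, 8, 3, 2, 10, 1, 0, 13, 15, 16, 11]=(0 7 9 3 6 12 1 17 11 10 2 14 13)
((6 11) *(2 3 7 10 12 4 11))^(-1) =(2 6 11 4 12 10 7 3) =[0, 1, 6, 2, 12, 5, 11, 3, 8, 9, 7, 4, 10]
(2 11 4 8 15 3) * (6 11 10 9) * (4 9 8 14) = [0, 1, 10, 2, 14, 5, 11, 7, 15, 6, 8, 9, 12, 13, 4, 3] = (2 10 8 15 3)(4 14)(6 11 9)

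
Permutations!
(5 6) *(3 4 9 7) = [0, 1, 2, 4, 9, 6, 5, 3, 8, 7] = (3 4 9 7)(5 6)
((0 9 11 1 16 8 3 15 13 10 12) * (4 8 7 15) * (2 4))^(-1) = (0 12 10 13 15 7 16 1 11 9)(2 3 8 4) = [12, 11, 3, 8, 2, 5, 6, 16, 4, 0, 13, 9, 10, 15, 14, 7, 1]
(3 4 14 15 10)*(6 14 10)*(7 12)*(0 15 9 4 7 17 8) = (0 15 6 14 9 4 10 3 7 12 17 8) = [15, 1, 2, 7, 10, 5, 14, 12, 0, 4, 3, 11, 17, 13, 9, 6, 16, 8]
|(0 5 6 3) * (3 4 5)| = 6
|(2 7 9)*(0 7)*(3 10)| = 4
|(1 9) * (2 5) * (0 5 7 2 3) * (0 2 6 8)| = 14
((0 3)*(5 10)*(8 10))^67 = (0 3)(5 8 10) = [3, 1, 2, 0, 4, 8, 6, 7, 10, 9, 5]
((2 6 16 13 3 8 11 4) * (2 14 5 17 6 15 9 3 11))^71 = [0, 1, 15, 8, 11, 14, 17, 7, 2, 3, 10, 13, 12, 16, 4, 9, 6, 5] = (2 15 9 3 8)(4 11 13 16 6 17 5 14)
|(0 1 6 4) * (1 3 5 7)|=|(0 3 5 7 1 6 4)|=7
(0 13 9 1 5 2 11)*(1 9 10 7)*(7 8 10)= (0 13 7 1 5 2 11)(8 10)= [13, 5, 11, 3, 4, 2, 6, 1, 10, 9, 8, 0, 12, 7]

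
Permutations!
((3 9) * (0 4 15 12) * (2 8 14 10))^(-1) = (0 12 15 4)(2 10 14 8)(3 9) = [12, 1, 10, 9, 0, 5, 6, 7, 2, 3, 14, 11, 15, 13, 8, 4]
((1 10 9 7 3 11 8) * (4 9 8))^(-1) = (1 8 10)(3 7 9 4 11) = [0, 8, 2, 7, 11, 5, 6, 9, 10, 4, 1, 3]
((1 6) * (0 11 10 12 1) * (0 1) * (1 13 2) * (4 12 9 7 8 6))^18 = [6, 9, 10, 3, 7, 5, 0, 4, 12, 1, 2, 13, 8, 11] = (0 6)(1 9)(2 10)(4 7)(8 12)(11 13)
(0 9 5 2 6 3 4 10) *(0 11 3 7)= (0 9 5 2 6 7)(3 4 10 11)= [9, 1, 6, 4, 10, 2, 7, 0, 8, 5, 11, 3]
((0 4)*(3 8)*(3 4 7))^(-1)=(0 4 8 3 7)=[4, 1, 2, 7, 8, 5, 6, 0, 3]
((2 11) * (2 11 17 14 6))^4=(17)=[0, 1, 2, 3, 4, 5, 6, 7, 8, 9, 10, 11, 12, 13, 14, 15, 16, 17]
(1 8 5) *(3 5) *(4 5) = [0, 8, 2, 4, 5, 1, 6, 7, 3] = (1 8 3 4 5)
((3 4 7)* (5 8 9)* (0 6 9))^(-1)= (0 8 5 9 6)(3 7 4)= [8, 1, 2, 7, 3, 9, 0, 4, 5, 6]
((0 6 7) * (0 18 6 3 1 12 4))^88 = (0 12 3 4 1)(6 7 18) = [12, 0, 2, 4, 1, 5, 7, 18, 8, 9, 10, 11, 3, 13, 14, 15, 16, 17, 6]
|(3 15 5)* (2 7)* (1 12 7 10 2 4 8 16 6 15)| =10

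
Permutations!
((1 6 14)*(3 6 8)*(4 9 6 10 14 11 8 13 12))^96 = (1 3 6 12 14 8 9 13 10 11 4) = [0, 3, 2, 6, 1, 5, 12, 7, 9, 13, 11, 4, 14, 10, 8]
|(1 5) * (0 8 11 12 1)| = |(0 8 11 12 1 5)| = 6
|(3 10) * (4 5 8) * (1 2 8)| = |(1 2 8 4 5)(3 10)| = 10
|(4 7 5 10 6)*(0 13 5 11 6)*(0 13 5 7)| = |(0 5 10 13 7 11 6 4)| = 8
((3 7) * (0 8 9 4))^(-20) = (9) = [0, 1, 2, 3, 4, 5, 6, 7, 8, 9]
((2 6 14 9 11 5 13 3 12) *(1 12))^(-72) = (1 13 11 14 2)(3 5 9 6 12) = [0, 13, 1, 5, 4, 9, 12, 7, 8, 6, 10, 14, 3, 11, 2]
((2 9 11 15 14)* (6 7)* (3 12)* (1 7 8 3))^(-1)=(1 12 3 8 6 7)(2 14 15 11 9)=[0, 12, 14, 8, 4, 5, 7, 1, 6, 2, 10, 9, 3, 13, 15, 11]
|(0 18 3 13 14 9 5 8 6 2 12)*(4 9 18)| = 8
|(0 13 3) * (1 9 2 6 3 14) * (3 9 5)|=|(0 13 14 1 5 3)(2 6 9)|=6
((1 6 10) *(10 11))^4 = (11) = [0, 1, 2, 3, 4, 5, 6, 7, 8, 9, 10, 11]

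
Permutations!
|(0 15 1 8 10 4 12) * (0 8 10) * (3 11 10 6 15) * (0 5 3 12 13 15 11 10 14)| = 13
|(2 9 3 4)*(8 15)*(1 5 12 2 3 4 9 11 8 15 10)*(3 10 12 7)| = |(15)(1 5 7 3 9 4 10)(2 11 8 12)| = 28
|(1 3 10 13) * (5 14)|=4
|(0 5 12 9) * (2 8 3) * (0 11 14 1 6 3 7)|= |(0 5 12 9 11 14 1 6 3 2 8 7)|= 12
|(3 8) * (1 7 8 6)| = |(1 7 8 3 6)| = 5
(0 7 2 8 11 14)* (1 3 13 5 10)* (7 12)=(0 12 7 2 8 11 14)(1 3 13 5 10)=[12, 3, 8, 13, 4, 10, 6, 2, 11, 9, 1, 14, 7, 5, 0]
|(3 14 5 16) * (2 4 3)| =|(2 4 3 14 5 16)| =6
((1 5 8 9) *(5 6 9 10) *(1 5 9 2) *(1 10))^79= (1 2 9 8 6 10 5)= [0, 2, 9, 3, 4, 1, 10, 7, 6, 8, 5]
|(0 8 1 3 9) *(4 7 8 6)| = |(0 6 4 7 8 1 3 9)| = 8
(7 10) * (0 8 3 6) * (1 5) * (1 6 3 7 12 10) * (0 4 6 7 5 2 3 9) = (0 8 5 7 1 2 3 9)(4 6)(10 12) = [8, 2, 3, 9, 6, 7, 4, 1, 5, 0, 12, 11, 10]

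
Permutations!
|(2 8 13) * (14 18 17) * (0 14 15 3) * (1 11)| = |(0 14 18 17 15 3)(1 11)(2 8 13)| = 6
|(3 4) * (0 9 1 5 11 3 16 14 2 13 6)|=12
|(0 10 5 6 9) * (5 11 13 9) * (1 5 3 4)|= 5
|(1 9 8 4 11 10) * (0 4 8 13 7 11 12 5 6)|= 30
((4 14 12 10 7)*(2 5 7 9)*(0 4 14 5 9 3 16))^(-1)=(0 16 3 10 12 14 7 5 4)(2 9)=[16, 1, 9, 10, 0, 4, 6, 5, 8, 2, 12, 11, 14, 13, 7, 15, 3]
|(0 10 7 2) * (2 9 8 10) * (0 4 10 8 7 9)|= 6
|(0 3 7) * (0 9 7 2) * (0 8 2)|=|(0 3)(2 8)(7 9)|=2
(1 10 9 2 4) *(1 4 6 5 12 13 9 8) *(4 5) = (1 10 8)(2 6 4 5 12 13 9) = [0, 10, 6, 3, 5, 12, 4, 7, 1, 2, 8, 11, 13, 9]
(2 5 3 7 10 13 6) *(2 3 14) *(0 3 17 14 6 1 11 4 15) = (0 3 7 10 13 1 11 4 15)(2 5 6 17 14) = [3, 11, 5, 7, 15, 6, 17, 10, 8, 9, 13, 4, 12, 1, 2, 0, 16, 14]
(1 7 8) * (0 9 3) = (0 9 3)(1 7 8) = [9, 7, 2, 0, 4, 5, 6, 8, 1, 3]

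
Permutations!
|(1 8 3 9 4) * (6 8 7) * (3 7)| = 12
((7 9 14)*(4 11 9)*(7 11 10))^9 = (14) = [0, 1, 2, 3, 4, 5, 6, 7, 8, 9, 10, 11, 12, 13, 14]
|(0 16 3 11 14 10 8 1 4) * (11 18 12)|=11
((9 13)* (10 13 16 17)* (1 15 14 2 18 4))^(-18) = (18)(9 17 13 16 10) = [0, 1, 2, 3, 4, 5, 6, 7, 8, 17, 9, 11, 12, 16, 14, 15, 10, 13, 18]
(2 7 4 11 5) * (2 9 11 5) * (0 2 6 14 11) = (0 2 7 4 5 9)(6 14 11) = [2, 1, 7, 3, 5, 9, 14, 4, 8, 0, 10, 6, 12, 13, 11]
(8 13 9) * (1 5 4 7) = (1 5 4 7)(8 13 9) = [0, 5, 2, 3, 7, 4, 6, 1, 13, 8, 10, 11, 12, 9]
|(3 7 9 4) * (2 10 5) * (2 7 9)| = |(2 10 5 7)(3 9 4)| = 12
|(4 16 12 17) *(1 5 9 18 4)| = 8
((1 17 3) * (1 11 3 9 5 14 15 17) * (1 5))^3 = (1 15)(3 11)(5 17)(9 14) = [0, 15, 2, 11, 4, 17, 6, 7, 8, 14, 10, 3, 12, 13, 9, 1, 16, 5]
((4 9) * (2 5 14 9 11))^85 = (2 5 14 9 4 11) = [0, 1, 5, 3, 11, 14, 6, 7, 8, 4, 10, 2, 12, 13, 9]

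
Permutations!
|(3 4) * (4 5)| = 3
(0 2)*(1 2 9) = [9, 2, 0, 3, 4, 5, 6, 7, 8, 1] = (0 9 1 2)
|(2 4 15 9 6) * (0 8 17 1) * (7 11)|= 20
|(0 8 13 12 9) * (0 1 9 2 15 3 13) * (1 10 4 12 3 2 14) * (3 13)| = 6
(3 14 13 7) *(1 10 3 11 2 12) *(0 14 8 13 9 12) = (0 14 9 12 1 10 3 8 13 7 11 2) = [14, 10, 0, 8, 4, 5, 6, 11, 13, 12, 3, 2, 1, 7, 9]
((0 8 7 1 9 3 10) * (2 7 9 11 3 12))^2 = [9, 3, 1, 0, 4, 5, 6, 11, 12, 2, 8, 10, 7] = (0 9 2 1 3)(7 11 10 8 12)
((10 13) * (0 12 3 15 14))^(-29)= (0 12 3 15 14)(10 13)= [12, 1, 2, 15, 4, 5, 6, 7, 8, 9, 13, 11, 3, 10, 0, 14]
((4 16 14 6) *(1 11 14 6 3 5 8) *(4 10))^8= (16)(1 14 5)(3 8 11)= [0, 14, 2, 8, 4, 1, 6, 7, 11, 9, 10, 3, 12, 13, 5, 15, 16]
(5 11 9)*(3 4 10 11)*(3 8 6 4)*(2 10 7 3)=(2 10 11 9 5 8 6 4 7 3)=[0, 1, 10, 2, 7, 8, 4, 3, 6, 5, 11, 9]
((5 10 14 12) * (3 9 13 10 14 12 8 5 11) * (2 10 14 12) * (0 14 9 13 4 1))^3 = (0 5 3 4 14 12 13 1 8 11 9)(2 10) = [5, 8, 10, 4, 14, 3, 6, 7, 11, 0, 2, 9, 13, 1, 12]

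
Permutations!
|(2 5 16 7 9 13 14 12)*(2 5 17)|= |(2 17)(5 16 7 9 13 14 12)|= 14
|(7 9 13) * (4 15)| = 6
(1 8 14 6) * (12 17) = (1 8 14 6)(12 17) = [0, 8, 2, 3, 4, 5, 1, 7, 14, 9, 10, 11, 17, 13, 6, 15, 16, 12]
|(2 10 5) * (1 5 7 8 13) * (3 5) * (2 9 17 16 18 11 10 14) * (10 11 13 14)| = |(1 3 5 9 17 16 18 13)(2 10 7 8 14)| = 40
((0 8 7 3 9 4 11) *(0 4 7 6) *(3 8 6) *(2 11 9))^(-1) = (0 6)(2 3 8 7 9 4 11) = [6, 1, 3, 8, 11, 5, 0, 9, 7, 4, 10, 2]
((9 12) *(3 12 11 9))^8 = (12) = [0, 1, 2, 3, 4, 5, 6, 7, 8, 9, 10, 11, 12]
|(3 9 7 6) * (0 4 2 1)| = |(0 4 2 1)(3 9 7 6)| = 4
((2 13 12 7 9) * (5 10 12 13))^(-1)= (13)(2 9 7 12 10 5)= [0, 1, 9, 3, 4, 2, 6, 12, 8, 7, 5, 11, 10, 13]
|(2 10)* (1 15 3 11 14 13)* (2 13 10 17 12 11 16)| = |(1 15 3 16 2 17 12 11 14 10 13)| = 11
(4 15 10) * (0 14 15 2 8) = [14, 1, 8, 3, 2, 5, 6, 7, 0, 9, 4, 11, 12, 13, 15, 10] = (0 14 15 10 4 2 8)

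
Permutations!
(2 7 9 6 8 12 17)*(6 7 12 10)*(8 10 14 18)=[0, 1, 12, 3, 4, 5, 10, 9, 14, 7, 6, 11, 17, 13, 18, 15, 16, 2, 8]=(2 12 17)(6 10)(7 9)(8 14 18)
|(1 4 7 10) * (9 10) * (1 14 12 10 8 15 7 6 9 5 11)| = 9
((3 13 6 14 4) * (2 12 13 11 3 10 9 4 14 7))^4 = (14)(2 7 6 13 12)(4 10 9) = [0, 1, 7, 3, 10, 5, 13, 6, 8, 4, 9, 11, 2, 12, 14]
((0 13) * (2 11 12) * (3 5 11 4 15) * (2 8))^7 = (0 13)(2 8 12 11 5 3 15 4) = [13, 1, 8, 15, 2, 3, 6, 7, 12, 9, 10, 5, 11, 0, 14, 4]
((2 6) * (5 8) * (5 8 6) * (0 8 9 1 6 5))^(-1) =(0 2 6 1 9 8) =[2, 9, 6, 3, 4, 5, 1, 7, 0, 8]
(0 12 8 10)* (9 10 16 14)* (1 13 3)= (0 12 8 16 14 9 10)(1 13 3)= [12, 13, 2, 1, 4, 5, 6, 7, 16, 10, 0, 11, 8, 3, 9, 15, 14]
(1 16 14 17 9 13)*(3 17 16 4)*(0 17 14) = [17, 4, 2, 14, 3, 5, 6, 7, 8, 13, 10, 11, 12, 1, 16, 15, 0, 9] = (0 17 9 13 1 4 3 14 16)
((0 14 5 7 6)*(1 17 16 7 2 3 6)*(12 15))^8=[5, 1, 6, 0, 4, 3, 14, 7, 8, 9, 10, 11, 12, 13, 2, 15, 16, 17]=(17)(0 5 3)(2 6 14)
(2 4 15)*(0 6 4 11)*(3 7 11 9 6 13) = [13, 1, 9, 7, 15, 5, 4, 11, 8, 6, 10, 0, 12, 3, 14, 2] = (0 13 3 7 11)(2 9 6 4 15)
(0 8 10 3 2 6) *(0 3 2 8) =(2 6 3 8 10) =[0, 1, 6, 8, 4, 5, 3, 7, 10, 9, 2]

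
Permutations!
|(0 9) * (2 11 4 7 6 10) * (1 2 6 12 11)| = 4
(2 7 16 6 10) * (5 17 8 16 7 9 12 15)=(2 9 12 15 5 17 8 16 6 10)=[0, 1, 9, 3, 4, 17, 10, 7, 16, 12, 2, 11, 15, 13, 14, 5, 6, 8]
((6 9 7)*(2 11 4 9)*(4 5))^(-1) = (2 6 7 9 4 5 11) = [0, 1, 6, 3, 5, 11, 7, 9, 8, 4, 10, 2]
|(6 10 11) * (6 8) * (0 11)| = |(0 11 8 6 10)| = 5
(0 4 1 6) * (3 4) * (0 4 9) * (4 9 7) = [3, 6, 2, 7, 1, 5, 9, 4, 8, 0] = (0 3 7 4 1 6 9)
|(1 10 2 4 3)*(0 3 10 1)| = 6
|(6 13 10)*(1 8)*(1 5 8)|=6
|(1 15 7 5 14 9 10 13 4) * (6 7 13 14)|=12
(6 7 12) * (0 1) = (0 1)(6 7 12) = [1, 0, 2, 3, 4, 5, 7, 12, 8, 9, 10, 11, 6]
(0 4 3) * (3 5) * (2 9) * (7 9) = (0 4 5 3)(2 7 9) = [4, 1, 7, 0, 5, 3, 6, 9, 8, 2]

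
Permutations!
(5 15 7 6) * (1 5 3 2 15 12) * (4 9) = (1 5 12)(2 15 7 6 3)(4 9) = [0, 5, 15, 2, 9, 12, 3, 6, 8, 4, 10, 11, 1, 13, 14, 7]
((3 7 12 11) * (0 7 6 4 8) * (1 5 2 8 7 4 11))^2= [7, 2, 0, 11, 12, 8, 3, 1, 4, 9, 10, 6, 5]= (0 7 1 2)(3 11 6)(4 12 5 8)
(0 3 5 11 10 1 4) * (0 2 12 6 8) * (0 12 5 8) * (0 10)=(0 3 8 12 6 10 1 4 2 5 11)=[3, 4, 5, 8, 2, 11, 10, 7, 12, 9, 1, 0, 6]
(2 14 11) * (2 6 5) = (2 14 11 6 5) = [0, 1, 14, 3, 4, 2, 5, 7, 8, 9, 10, 6, 12, 13, 11]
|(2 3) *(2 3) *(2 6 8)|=3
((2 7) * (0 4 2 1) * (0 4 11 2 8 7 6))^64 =(11) =[0, 1, 2, 3, 4, 5, 6, 7, 8, 9, 10, 11]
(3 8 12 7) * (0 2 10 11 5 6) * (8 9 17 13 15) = (0 2 10 11 5 6)(3 9 17 13 15 8 12 7) = [2, 1, 10, 9, 4, 6, 0, 3, 12, 17, 11, 5, 7, 15, 14, 8, 16, 13]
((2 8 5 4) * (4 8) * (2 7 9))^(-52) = [0, 1, 2, 3, 4, 5, 6, 7, 8, 9] = (9)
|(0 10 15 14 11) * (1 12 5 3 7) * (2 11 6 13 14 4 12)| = |(0 10 15 4 12 5 3 7 1 2 11)(6 13 14)| = 33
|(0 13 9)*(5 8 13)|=5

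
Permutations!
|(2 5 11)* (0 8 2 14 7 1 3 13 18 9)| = 12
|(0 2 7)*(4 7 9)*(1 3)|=|(0 2 9 4 7)(1 3)|=10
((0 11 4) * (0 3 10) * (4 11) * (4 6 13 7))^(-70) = (13) = [0, 1, 2, 3, 4, 5, 6, 7, 8, 9, 10, 11, 12, 13]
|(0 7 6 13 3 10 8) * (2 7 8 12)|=14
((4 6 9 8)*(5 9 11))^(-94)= (4 11 9)(5 8 6)= [0, 1, 2, 3, 11, 8, 5, 7, 6, 4, 10, 9]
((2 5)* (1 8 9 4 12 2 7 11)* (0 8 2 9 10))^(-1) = [10, 11, 1, 3, 9, 2, 6, 5, 0, 12, 8, 7, 4] = (0 10 8)(1 11 7 5 2)(4 9 12)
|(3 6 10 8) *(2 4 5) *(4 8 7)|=8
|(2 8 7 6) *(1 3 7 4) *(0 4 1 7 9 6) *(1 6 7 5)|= 21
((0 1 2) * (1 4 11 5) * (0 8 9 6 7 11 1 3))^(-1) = (0 3 5 11 7 6 9 8 2 1 4) = [3, 4, 1, 5, 0, 11, 9, 6, 2, 8, 10, 7]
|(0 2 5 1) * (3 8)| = |(0 2 5 1)(3 8)| = 4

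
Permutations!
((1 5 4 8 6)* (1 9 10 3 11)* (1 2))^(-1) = [0, 2, 11, 10, 5, 1, 8, 7, 4, 6, 9, 3] = (1 2 11 3 10 9 6 8 4 5)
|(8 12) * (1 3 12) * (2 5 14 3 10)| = 8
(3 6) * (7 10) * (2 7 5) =(2 7 10 5)(3 6) =[0, 1, 7, 6, 4, 2, 3, 10, 8, 9, 5]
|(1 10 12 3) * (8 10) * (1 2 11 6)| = |(1 8 10 12 3 2 11 6)| = 8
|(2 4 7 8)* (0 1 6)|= 12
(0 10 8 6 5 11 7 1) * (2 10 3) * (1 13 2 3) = (0 1)(2 10 8 6 5 11 7 13) = [1, 0, 10, 3, 4, 11, 5, 13, 6, 9, 8, 7, 12, 2]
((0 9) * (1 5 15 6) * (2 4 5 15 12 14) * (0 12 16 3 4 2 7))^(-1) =(0 7 14 12 9)(1 6 15)(3 16 5 4) =[7, 6, 2, 16, 3, 4, 15, 14, 8, 0, 10, 11, 9, 13, 12, 1, 5]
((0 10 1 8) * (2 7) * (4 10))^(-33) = (0 10 8 4 1)(2 7) = [10, 0, 7, 3, 1, 5, 6, 2, 4, 9, 8]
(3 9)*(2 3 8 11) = (2 3 9 8 11) = [0, 1, 3, 9, 4, 5, 6, 7, 11, 8, 10, 2]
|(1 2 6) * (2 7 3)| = 5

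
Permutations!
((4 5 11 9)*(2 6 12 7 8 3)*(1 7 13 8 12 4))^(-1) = (1 9 11 5 4 6 2 3 8 13 12 7) = [0, 9, 3, 8, 6, 4, 2, 1, 13, 11, 10, 5, 7, 12]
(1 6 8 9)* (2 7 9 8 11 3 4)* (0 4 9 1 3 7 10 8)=(0 4 2 10 8)(1 6 11 7)(3 9)=[4, 6, 10, 9, 2, 5, 11, 1, 0, 3, 8, 7]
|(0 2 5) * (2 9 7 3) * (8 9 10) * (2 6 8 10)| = 15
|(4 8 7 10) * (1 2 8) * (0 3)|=6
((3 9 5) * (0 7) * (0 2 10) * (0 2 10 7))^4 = (2 7 10)(3 9 5) = [0, 1, 7, 9, 4, 3, 6, 10, 8, 5, 2]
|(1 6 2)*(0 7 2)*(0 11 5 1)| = 12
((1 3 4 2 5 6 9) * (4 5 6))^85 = (1 3 5 4 2 6 9) = [0, 3, 6, 5, 2, 4, 9, 7, 8, 1]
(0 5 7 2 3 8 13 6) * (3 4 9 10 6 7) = (0 5 3 8 13 7 2 4 9 10 6) = [5, 1, 4, 8, 9, 3, 0, 2, 13, 10, 6, 11, 12, 7]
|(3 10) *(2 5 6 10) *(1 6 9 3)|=|(1 6 10)(2 5 9 3)|=12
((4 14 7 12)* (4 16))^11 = (4 14 7 12 16) = [0, 1, 2, 3, 14, 5, 6, 12, 8, 9, 10, 11, 16, 13, 7, 15, 4]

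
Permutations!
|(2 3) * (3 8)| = |(2 8 3)| = 3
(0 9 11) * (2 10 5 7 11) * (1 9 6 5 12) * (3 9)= (0 6 5 7 11)(1 3 9 2 10 12)= [6, 3, 10, 9, 4, 7, 5, 11, 8, 2, 12, 0, 1]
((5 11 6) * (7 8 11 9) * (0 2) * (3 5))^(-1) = (0 2)(3 6 11 8 7 9 5) = [2, 1, 0, 6, 4, 3, 11, 9, 7, 5, 10, 8]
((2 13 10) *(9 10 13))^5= (13)(2 10 9)= [0, 1, 10, 3, 4, 5, 6, 7, 8, 2, 9, 11, 12, 13]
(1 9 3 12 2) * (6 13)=(1 9 3 12 2)(6 13)=[0, 9, 1, 12, 4, 5, 13, 7, 8, 3, 10, 11, 2, 6]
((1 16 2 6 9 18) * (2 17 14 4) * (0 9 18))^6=(1 6 4 17)(2 14 16 18)=[0, 6, 14, 3, 17, 5, 4, 7, 8, 9, 10, 11, 12, 13, 16, 15, 18, 1, 2]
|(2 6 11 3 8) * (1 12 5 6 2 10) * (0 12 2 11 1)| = 10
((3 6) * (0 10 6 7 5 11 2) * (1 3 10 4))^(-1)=(0 2 11 5 7 3 1 4)(6 10)=[2, 4, 11, 1, 0, 7, 10, 3, 8, 9, 6, 5]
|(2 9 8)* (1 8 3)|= |(1 8 2 9 3)|= 5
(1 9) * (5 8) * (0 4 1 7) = (0 4 1 9 7)(5 8) = [4, 9, 2, 3, 1, 8, 6, 0, 5, 7]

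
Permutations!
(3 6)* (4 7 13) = [0, 1, 2, 6, 7, 5, 3, 13, 8, 9, 10, 11, 12, 4] = (3 6)(4 7 13)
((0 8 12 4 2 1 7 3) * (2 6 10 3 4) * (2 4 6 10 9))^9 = [4, 2, 9, 12, 0, 5, 7, 1, 10, 6, 8, 11, 3] = (0 4)(1 2 9 6 7)(3 12)(8 10)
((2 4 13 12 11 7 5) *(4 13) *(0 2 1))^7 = [1, 5, 0, 3, 4, 7, 6, 11, 8, 9, 10, 12, 13, 2] = (0 1 5 7 11 12 13 2)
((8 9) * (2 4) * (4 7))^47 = (2 4 7)(8 9) = [0, 1, 4, 3, 7, 5, 6, 2, 9, 8]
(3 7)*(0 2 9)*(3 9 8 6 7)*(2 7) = (0 7 9)(2 8 6) = [7, 1, 8, 3, 4, 5, 2, 9, 6, 0]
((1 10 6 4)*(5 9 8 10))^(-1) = (1 4 6 10 8 9 5) = [0, 4, 2, 3, 6, 1, 10, 7, 9, 5, 8]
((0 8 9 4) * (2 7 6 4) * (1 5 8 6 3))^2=(0 4 6)(1 8 2 3 5 9 7)=[4, 8, 3, 5, 6, 9, 0, 1, 2, 7]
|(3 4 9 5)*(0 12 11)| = 12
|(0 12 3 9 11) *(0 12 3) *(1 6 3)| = |(0 1 6 3 9 11 12)| = 7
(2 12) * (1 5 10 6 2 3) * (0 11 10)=(0 11 10 6 2 12 3 1 5)=[11, 5, 12, 1, 4, 0, 2, 7, 8, 9, 6, 10, 3]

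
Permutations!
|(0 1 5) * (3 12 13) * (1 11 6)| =|(0 11 6 1 5)(3 12 13)| =15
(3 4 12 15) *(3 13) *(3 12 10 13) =[0, 1, 2, 4, 10, 5, 6, 7, 8, 9, 13, 11, 15, 12, 14, 3] =(3 4 10 13 12 15)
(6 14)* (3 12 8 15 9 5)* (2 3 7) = [0, 1, 3, 12, 4, 7, 14, 2, 15, 5, 10, 11, 8, 13, 6, 9] = (2 3 12 8 15 9 5 7)(6 14)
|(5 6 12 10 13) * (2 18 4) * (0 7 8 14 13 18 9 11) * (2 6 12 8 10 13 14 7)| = 12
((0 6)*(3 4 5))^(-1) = [6, 1, 2, 5, 3, 4, 0] = (0 6)(3 5 4)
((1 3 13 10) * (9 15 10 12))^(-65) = (1 15 12 3 10 9 13) = [0, 15, 2, 10, 4, 5, 6, 7, 8, 13, 9, 11, 3, 1, 14, 12]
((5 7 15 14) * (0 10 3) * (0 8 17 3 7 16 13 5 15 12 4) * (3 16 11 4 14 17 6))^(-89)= (0 16 7 5 14 4 17 10 13 12 11 15)(3 8 6)= [16, 1, 2, 8, 17, 14, 3, 5, 6, 9, 13, 15, 11, 12, 4, 0, 7, 10]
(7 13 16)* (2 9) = (2 9)(7 13 16) = [0, 1, 9, 3, 4, 5, 6, 13, 8, 2, 10, 11, 12, 16, 14, 15, 7]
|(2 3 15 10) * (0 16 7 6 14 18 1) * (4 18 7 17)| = |(0 16 17 4 18 1)(2 3 15 10)(6 14 7)| = 12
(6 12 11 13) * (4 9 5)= (4 9 5)(6 12 11 13)= [0, 1, 2, 3, 9, 4, 12, 7, 8, 5, 10, 13, 11, 6]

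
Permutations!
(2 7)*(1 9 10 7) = [0, 9, 1, 3, 4, 5, 6, 2, 8, 10, 7] = (1 9 10 7 2)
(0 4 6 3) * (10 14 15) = [4, 1, 2, 0, 6, 5, 3, 7, 8, 9, 14, 11, 12, 13, 15, 10] = (0 4 6 3)(10 14 15)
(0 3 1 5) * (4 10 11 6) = [3, 5, 2, 1, 10, 0, 4, 7, 8, 9, 11, 6] = (0 3 1 5)(4 10 11 6)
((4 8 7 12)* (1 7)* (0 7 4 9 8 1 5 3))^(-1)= (0 3 5 8 9 12 7)(1 4)= [3, 4, 2, 5, 1, 8, 6, 0, 9, 12, 10, 11, 7]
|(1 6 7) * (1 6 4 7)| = |(1 4 7 6)| = 4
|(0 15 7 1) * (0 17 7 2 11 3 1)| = 8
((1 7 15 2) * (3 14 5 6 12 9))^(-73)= (1 2 15 7)(3 9 12 6 5 14)= [0, 2, 15, 9, 4, 14, 5, 1, 8, 12, 10, 11, 6, 13, 3, 7]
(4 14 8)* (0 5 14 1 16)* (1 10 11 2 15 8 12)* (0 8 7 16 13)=(0 5 14 12 1 13)(2 15 7 16 8 4 10 11)=[5, 13, 15, 3, 10, 14, 6, 16, 4, 9, 11, 2, 1, 0, 12, 7, 8]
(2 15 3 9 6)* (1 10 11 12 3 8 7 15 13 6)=(1 10 11 12 3 9)(2 13 6)(7 15 8)=[0, 10, 13, 9, 4, 5, 2, 15, 7, 1, 11, 12, 3, 6, 14, 8]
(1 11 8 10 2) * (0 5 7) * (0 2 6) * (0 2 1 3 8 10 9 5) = [0, 11, 3, 8, 4, 7, 2, 1, 9, 5, 6, 10] = (1 11 10 6 2 3 8 9 5 7)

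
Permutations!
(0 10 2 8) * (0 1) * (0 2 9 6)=(0 10 9 6)(1 2 8)=[10, 2, 8, 3, 4, 5, 0, 7, 1, 6, 9]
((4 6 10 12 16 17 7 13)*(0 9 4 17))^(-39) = (17)(0 6 16 4 12 9 10) = [6, 1, 2, 3, 12, 5, 16, 7, 8, 10, 0, 11, 9, 13, 14, 15, 4, 17]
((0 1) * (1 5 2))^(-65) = [1, 2, 5, 3, 4, 0] = (0 1 2 5)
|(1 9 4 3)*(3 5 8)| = 6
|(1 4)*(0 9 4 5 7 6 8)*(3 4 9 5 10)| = 20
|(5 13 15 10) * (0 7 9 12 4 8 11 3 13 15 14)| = 30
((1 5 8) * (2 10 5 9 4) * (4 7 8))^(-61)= [0, 8, 4, 3, 5, 10, 6, 9, 7, 1, 2]= (1 8 7 9)(2 4 5 10)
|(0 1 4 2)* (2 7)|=5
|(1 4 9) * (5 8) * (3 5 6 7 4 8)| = 6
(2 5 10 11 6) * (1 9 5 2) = [0, 9, 2, 3, 4, 10, 1, 7, 8, 5, 11, 6] = (1 9 5 10 11 6)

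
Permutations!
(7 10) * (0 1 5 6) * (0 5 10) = (0 1 10 7)(5 6) = [1, 10, 2, 3, 4, 6, 5, 0, 8, 9, 7]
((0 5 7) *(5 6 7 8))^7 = (0 6 7)(5 8) = [6, 1, 2, 3, 4, 8, 7, 0, 5]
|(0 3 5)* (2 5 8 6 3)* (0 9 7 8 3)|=7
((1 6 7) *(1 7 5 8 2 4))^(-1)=(1 4 2 8 5 6)=[0, 4, 8, 3, 2, 6, 1, 7, 5]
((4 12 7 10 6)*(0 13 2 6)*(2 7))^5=[13, 1, 6, 3, 12, 5, 4, 10, 8, 9, 0, 11, 2, 7]=(0 13 7 10)(2 6 4 12)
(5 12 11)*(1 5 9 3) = (1 5 12 11 9 3) = [0, 5, 2, 1, 4, 12, 6, 7, 8, 3, 10, 9, 11]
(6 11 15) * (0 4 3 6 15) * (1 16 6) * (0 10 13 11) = (0 4 3 1 16 6)(10 13 11) = [4, 16, 2, 1, 3, 5, 0, 7, 8, 9, 13, 10, 12, 11, 14, 15, 6]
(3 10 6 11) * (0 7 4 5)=[7, 1, 2, 10, 5, 0, 11, 4, 8, 9, 6, 3]=(0 7 4 5)(3 10 6 11)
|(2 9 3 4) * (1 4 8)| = |(1 4 2 9 3 8)| = 6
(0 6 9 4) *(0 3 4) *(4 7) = (0 6 9)(3 7 4) = [6, 1, 2, 7, 3, 5, 9, 4, 8, 0]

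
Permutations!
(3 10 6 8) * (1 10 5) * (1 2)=(1 10 6 8 3 5 2)=[0, 10, 1, 5, 4, 2, 8, 7, 3, 9, 6]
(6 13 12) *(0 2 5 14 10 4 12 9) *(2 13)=(0 13 9)(2 5 14 10 4 12 6)=[13, 1, 5, 3, 12, 14, 2, 7, 8, 0, 4, 11, 6, 9, 10]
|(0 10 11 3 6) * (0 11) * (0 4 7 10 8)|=6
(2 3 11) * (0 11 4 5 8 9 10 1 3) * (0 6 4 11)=[0, 3, 6, 11, 5, 8, 4, 7, 9, 10, 1, 2]=(1 3 11 2 6 4 5 8 9 10)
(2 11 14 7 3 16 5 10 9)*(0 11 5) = (0 11 14 7 3 16)(2 5 10 9) = [11, 1, 5, 16, 4, 10, 6, 3, 8, 2, 9, 14, 12, 13, 7, 15, 0]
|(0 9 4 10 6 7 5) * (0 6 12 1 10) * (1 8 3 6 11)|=|(0 9 4)(1 10 12 8 3 6 7 5 11)|=9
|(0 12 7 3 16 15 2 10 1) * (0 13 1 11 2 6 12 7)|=42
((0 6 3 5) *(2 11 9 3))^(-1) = [5, 1, 6, 9, 4, 3, 0, 7, 8, 11, 10, 2] = (0 5 3 9 11 2 6)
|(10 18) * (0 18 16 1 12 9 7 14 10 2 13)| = |(0 18 2 13)(1 12 9 7 14 10 16)| = 28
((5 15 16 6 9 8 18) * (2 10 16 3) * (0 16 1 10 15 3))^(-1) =[15, 10, 3, 5, 4, 18, 16, 7, 9, 6, 1, 11, 12, 13, 14, 2, 0, 17, 8] =(0 15 2 3 5 18 8 9 6 16)(1 10)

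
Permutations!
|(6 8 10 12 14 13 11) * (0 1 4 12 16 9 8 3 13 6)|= |(0 1 4 12 14 6 3 13 11)(8 10 16 9)|= 36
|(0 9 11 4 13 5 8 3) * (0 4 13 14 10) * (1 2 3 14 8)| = |(0 9 11 13 5 1 2 3 4 8 14 10)| = 12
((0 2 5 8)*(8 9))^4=(0 8 9 5 2)=[8, 1, 0, 3, 4, 2, 6, 7, 9, 5]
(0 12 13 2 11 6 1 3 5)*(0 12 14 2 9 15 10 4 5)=(0 14 2 11 6 1 3)(4 5 12 13 9 15 10)=[14, 3, 11, 0, 5, 12, 1, 7, 8, 15, 4, 6, 13, 9, 2, 10]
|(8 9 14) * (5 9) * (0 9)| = 5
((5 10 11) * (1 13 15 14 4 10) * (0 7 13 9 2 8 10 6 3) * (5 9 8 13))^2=(0 5 8 11 2 15 4 3 7 1 10 9 13 14 6)=[5, 10, 15, 7, 3, 8, 0, 1, 11, 13, 9, 2, 12, 14, 6, 4]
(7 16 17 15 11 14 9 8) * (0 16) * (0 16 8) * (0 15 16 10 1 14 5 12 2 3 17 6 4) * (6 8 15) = [15, 14, 3, 17, 0, 12, 4, 10, 7, 6, 1, 5, 2, 13, 9, 11, 8, 16] = (0 15 11 5 12 2 3 17 16 8 7 10 1 14 9 6 4)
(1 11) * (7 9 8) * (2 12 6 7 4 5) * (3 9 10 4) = (1 11)(2 12 6 7 10 4 5)(3 9 8) = [0, 11, 12, 9, 5, 2, 7, 10, 3, 8, 4, 1, 6]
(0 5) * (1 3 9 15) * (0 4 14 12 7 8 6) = (0 5 4 14 12 7 8 6)(1 3 9 15) = [5, 3, 2, 9, 14, 4, 0, 8, 6, 15, 10, 11, 7, 13, 12, 1]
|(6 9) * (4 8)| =|(4 8)(6 9)| =2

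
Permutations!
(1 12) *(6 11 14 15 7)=(1 12)(6 11 14 15 7)=[0, 12, 2, 3, 4, 5, 11, 6, 8, 9, 10, 14, 1, 13, 15, 7]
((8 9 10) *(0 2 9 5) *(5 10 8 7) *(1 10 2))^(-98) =(0 10 5 1 7)(2 9 8) =[10, 7, 9, 3, 4, 1, 6, 0, 2, 8, 5]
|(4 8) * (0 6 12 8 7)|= 6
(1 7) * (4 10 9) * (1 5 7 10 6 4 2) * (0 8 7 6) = [8, 10, 1, 3, 0, 6, 4, 5, 7, 2, 9] = (0 8 7 5 6 4)(1 10 9 2)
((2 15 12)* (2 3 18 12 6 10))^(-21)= (18)(2 10 6 15)= [0, 1, 10, 3, 4, 5, 15, 7, 8, 9, 6, 11, 12, 13, 14, 2, 16, 17, 18]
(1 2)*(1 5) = (1 2 5) = [0, 2, 5, 3, 4, 1]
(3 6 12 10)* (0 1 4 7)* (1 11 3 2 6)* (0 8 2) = (0 11 3 1 4 7 8 2 6 12 10) = [11, 4, 6, 1, 7, 5, 12, 8, 2, 9, 0, 3, 10]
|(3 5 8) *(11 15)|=|(3 5 8)(11 15)|=6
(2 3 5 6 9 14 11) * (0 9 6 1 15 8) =(0 9 14 11 2 3 5 1 15 8) =[9, 15, 3, 5, 4, 1, 6, 7, 0, 14, 10, 2, 12, 13, 11, 8]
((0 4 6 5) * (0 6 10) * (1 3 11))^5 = (0 10 4)(1 11 3)(5 6) = [10, 11, 2, 1, 0, 6, 5, 7, 8, 9, 4, 3]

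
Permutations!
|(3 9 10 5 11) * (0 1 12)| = 15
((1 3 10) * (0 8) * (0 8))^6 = (10) = [0, 1, 2, 3, 4, 5, 6, 7, 8, 9, 10]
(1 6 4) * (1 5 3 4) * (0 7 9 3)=[7, 6, 2, 4, 5, 0, 1, 9, 8, 3]=(0 7 9 3 4 5)(1 6)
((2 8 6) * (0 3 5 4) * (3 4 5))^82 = (2 8 6) = [0, 1, 8, 3, 4, 5, 2, 7, 6]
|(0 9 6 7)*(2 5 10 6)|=|(0 9 2 5 10 6 7)|=7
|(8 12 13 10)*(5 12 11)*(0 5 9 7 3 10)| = |(0 5 12 13)(3 10 8 11 9 7)| = 12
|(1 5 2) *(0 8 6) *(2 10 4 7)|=|(0 8 6)(1 5 10 4 7 2)|=6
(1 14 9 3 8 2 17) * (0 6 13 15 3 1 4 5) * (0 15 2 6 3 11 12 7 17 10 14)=(0 3 8 6 13 2 10 14 9 1)(4 5 15 11 12 7 17)=[3, 0, 10, 8, 5, 15, 13, 17, 6, 1, 14, 12, 7, 2, 9, 11, 16, 4]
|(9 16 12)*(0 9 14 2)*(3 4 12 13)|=9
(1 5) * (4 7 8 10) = (1 5)(4 7 8 10) = [0, 5, 2, 3, 7, 1, 6, 8, 10, 9, 4]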